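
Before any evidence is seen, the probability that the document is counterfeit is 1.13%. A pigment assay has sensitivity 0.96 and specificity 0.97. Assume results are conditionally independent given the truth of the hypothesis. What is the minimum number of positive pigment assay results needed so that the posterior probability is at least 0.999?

4

Prior odds = 0.0113/0.9887 = 113/9887.
False-positive rate = 1 − 0.97 = 0.03; likelihood ratio of a positive = 0.96/0.03 = 32.
Target odds: 0.999 ÷ 0.001 = 999.
Need (113/9887) × 32ⁿ ≥ 999, i.e. 32ⁿ ≥ 9877113/113.
32³ = 32768 falls short of 9877113/113 but 32⁴ = 1048576 reaches it, so n = 4.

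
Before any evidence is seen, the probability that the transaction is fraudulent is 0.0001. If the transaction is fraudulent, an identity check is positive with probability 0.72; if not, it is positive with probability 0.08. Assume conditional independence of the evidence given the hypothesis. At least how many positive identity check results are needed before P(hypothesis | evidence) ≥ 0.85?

Prior odds: 0.0001 ÷ 0.9999 = 1/9999.
Likelihood ratio of a positive = 0.72/0.08 = 9.
Target odds: 0.85 ÷ 0.15 = 17/3.
Require 9ⁿ ≥ 17/3 ÷ (1/9999) = 56661.
9⁴ = 6561 falls short of 56661 but 9⁵ = 59049 reaches it, so n = 5.

5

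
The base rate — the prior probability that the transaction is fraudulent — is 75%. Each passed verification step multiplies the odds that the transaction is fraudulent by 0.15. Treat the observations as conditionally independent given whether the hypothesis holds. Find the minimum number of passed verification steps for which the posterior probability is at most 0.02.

3

Prior odds: 0.75 ÷ 0.25 = 3.
Likelihood ratio per passed verification step = 0.15.
Target odds: 0.02 ÷ 0.98 = 1/49.
Require 0.15ⁿ ≤ 1/49 ÷ 3 = 1/147.
0.15² = 0.0225 is still above 1/147 but 0.15³ = 0.003375 is at or below it, so n = 3.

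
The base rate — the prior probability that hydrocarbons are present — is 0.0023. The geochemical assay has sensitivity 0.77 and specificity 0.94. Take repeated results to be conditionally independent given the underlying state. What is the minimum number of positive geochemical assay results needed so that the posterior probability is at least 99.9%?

6

Prior odds: 0.0023 ÷ 0.9977 = 23/9977.
False-positive rate = 1 − 0.94 = 0.06; likelihood ratio of a positive = 0.77/0.06 = 77/6.
Target posterior odds = 0.999/0.001 = 999.
Need (23/9977) × (77/6)ⁿ ≥ 999, i.e. (77/6)ⁿ ≥ 9967023/23.
(77/6)⁵ ≈348095 falls short of 9967023/23 but (77/6)⁶ ≈4.46721e+06 reaches it, so n = 6.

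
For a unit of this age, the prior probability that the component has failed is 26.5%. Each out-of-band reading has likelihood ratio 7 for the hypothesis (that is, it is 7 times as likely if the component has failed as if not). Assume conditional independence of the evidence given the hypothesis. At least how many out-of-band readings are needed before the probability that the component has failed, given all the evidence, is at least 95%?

Prior odds = 0.265/0.735 = 53/147.
Likelihood ratio per out-of-band reading = 7.
Target posterior odds = 0.95/0.05 = 19.
Require 7ⁿ ≥ 19 ÷ (53/147) = 2793/53.
7² = 49 falls short of 2793/53 but 7³ = 343 reaches it, so n = 3.

3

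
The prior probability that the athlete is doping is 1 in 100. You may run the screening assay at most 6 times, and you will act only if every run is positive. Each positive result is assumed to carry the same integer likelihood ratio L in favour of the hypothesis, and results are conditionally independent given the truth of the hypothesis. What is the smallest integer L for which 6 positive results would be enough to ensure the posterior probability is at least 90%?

4

Prior odds = 0.01/0.99 = 1/99.
Target odds = 0.9/0.1 = 9.
Need L⁶ ≥ 9 ÷ (1/99) = 891.
3⁶ = 729 < 891 ≤ 4096 = 4⁶, so L = 4.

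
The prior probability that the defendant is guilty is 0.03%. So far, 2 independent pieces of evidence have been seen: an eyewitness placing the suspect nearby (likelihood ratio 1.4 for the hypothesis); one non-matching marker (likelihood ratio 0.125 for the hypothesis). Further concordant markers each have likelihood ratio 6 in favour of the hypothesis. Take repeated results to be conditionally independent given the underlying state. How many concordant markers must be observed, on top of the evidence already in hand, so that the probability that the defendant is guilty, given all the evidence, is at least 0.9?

7

Prior odds = 0.0003/0.9997 = 3/9997.
Combined Bayes factor of the evidence already in hand = 1.4 × 0.125 = 0.175.
Odds after that evidence = (3/9997) × 0.175 = 21/399880.
Target odds = 0.9/0.1 = 9.
Need 6ⁿ ≥ 9 ÷ (21/399880) = 1199640/7.
6⁶ = 46656 falls short of 1199640/7 but 6⁷ = 279936 reaches it, so n = 7.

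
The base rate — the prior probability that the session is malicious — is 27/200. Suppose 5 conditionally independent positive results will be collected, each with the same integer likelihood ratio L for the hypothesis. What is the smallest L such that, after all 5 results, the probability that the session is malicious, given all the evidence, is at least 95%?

3

Prior odds = 0.135/0.865 = 27/173.
Target odds = 0.95/0.05 = 19.
Need L⁵ ≥ 19 ÷ (27/173) = 3287/27.
2⁵ = 32 < 3287/27 ≤ 243 = 3⁵, so L = 3.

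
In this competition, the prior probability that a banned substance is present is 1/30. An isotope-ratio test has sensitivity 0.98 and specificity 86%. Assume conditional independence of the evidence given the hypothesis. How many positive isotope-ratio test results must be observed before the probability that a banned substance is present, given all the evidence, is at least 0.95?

Prior odds = (1/30)/(29/30) = 1/29.
False-positive rate = 1 − 0.86 = 0.14; likelihood ratio of a positive = 0.98/0.14 = 7.
Target odds: 0.95 ÷ 0.05 = 19.
Need (1/29) × 7ⁿ ≥ 19, i.e. 7ⁿ ≥ 551.
7³ = 343 falls short of 551 but 7⁴ = 2401 reaches it, so n = 4.

4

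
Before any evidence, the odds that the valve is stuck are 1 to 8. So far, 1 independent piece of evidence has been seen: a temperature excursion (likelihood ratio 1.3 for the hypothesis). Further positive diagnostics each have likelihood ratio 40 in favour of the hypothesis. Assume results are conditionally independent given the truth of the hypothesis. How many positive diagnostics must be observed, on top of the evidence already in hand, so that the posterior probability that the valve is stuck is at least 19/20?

Prior odds = 0.125.
Bayes factor of the evidence already in hand = 1.3.
Odds after that evidence = 0.125 × 1.3 = 0.1625.
Target odds = 0.95/0.05 = 19.
Need 40ⁿ ≥ 19 ÷ 0.1625 = 1520/13.
40¹ = 40 falls short of 1520/13 but 40² = 1600 reaches it, so n = 2.

2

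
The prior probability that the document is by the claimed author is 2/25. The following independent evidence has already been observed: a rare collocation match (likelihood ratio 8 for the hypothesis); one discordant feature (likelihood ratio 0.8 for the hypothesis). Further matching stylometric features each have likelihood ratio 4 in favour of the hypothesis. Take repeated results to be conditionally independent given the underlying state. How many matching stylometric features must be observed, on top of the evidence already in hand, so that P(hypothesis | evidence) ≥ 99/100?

4

Prior odds = 0.08/0.92 = 2/23.
Combined Bayes factor of the evidence already in hand = 8 × 0.8 = 6.4.
Odds after that evidence = (2/23) × 6.4 = 64/115.
Target odds = 0.99/0.01 = 99.
Need 4ⁿ ≥ 99 ÷ (64/115) = 177.890625.
4³ = 64 falls short of 177.890625 but 4⁴ = 256 reaches it, so n = 4.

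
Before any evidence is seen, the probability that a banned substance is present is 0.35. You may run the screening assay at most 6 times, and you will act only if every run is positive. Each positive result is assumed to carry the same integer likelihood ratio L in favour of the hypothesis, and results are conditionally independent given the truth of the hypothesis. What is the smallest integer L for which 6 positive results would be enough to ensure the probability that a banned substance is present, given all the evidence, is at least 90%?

2

Prior odds = 0.35/0.65 = 7/13.
Target odds = 0.9/0.1 = 9.
Need L⁶ ≥ 9 ÷ (7/13) = 117/7.
1⁶ = 1 < 117/7 ≤ 64 = 2⁶, so L = 2.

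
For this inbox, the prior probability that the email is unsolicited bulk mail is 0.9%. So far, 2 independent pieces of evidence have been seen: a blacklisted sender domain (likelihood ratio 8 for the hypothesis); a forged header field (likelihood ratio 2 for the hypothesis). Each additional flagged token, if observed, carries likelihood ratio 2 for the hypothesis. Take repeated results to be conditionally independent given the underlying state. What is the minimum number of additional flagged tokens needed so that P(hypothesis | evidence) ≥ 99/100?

10

Prior odds = 0.009/0.991 = 9/991.
Combined Bayes factor of the evidence already in hand = 8 × 2 = 16.
Odds after that evidence = (9/991) × 16 = 144/991.
Target odds = 0.99/0.01 = 99.
Need 2ⁿ ≥ 99 ÷ (144/991) = 681.3125.
2⁹ = 512 falls short of 681.3125 but 2¹⁰ = 1024 reaches it, so n = 10.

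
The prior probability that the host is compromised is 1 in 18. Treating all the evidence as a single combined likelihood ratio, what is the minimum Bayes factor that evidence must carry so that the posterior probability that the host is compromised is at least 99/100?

Prior odds = (1/18)/(17/18) = 1/17.
Target odds = 0.99/0.01 = 99.
Required Bayes factor = 99 ÷ (1/17) = 1683.

1683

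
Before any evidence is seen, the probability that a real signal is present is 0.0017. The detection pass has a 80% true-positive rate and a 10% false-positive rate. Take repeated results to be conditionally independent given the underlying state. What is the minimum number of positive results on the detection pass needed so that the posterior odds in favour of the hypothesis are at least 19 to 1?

Prior odds = 0.0017/0.9983 = 17/9983.
Likelihood ratio of a positive result = 0.8/0.1 = 8.
Target odds = 19.
Require 8ⁿ ≥ 19 ÷ (17/9983) = 189677/17.
8⁴ = 4096 falls short of 189677/17 but 8⁵ = 32768 reaches it, so n = 5.

5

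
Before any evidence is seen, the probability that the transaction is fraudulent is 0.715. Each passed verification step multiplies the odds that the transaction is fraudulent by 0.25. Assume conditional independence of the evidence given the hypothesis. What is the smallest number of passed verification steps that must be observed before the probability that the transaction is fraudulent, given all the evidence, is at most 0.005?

Prior odds = 0.715/0.285 = 143/57.
Likelihood ratio per passed verification step = 0.25.
Target odds: 0.005 ÷ 0.995 = 1/199.
Require 0.25ⁿ ≤ 1/199 ÷ (143/57) = 57/28457.
0.25⁴ = 0.00390625 is still above 57/28457 but 0.25⁵ = 1/1024 is at or below it, so n = 5.

5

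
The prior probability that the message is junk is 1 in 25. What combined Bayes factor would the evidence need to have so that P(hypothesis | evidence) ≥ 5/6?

Prior odds = 0.04/0.96 = 1/24.
Target odds = (5/6)/(1/6) = 5.
Required Bayes factor = 5 ÷ (1/24) = 120.

120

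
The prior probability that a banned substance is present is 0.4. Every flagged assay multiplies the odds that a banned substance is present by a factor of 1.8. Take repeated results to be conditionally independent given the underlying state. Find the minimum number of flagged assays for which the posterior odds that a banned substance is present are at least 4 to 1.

4

Prior odds = 0.4/0.6 = 2/3.
Likelihood ratio per flagged assay = 1.8.
Target odds = 4.
Need (2/3) × 1.8ⁿ ≥ 4, i.e. 1.8ⁿ ≥ 6.
1.8³ = 5.832 falls short of 6 but 1.8⁴ = 10.4976 reaches it, so n = 4.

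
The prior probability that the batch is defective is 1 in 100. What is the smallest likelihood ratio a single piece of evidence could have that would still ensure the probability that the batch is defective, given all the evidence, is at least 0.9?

891

Prior odds = 0.01/0.99 = 1/99.
Target odds = 0.9/0.1 = 9.
Required Bayes factor = 9 ÷ (1/99) = 891.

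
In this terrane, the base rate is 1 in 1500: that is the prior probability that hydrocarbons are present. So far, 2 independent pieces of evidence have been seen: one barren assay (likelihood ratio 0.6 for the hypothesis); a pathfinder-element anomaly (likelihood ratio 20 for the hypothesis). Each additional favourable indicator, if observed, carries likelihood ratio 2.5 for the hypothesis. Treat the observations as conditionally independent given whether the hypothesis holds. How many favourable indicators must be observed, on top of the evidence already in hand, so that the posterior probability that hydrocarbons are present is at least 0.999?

13

Prior odds = (1/1500)/(1499/1500) = 1/1499.
Combined Bayes factor of the evidence already in hand = 0.6 × 20 = 12.
Odds after that evidence = (1/1499) × 12 = 12/1499.
Target odds = 0.999/0.001 = 999.
Need 2.5ⁿ ≥ 999 ÷ (12/1499) = 124791.75.
2.5¹² = 244140625/4096 falls short of 124791.75 but 2.5¹³ ≈149012 reaches it, so n = 13.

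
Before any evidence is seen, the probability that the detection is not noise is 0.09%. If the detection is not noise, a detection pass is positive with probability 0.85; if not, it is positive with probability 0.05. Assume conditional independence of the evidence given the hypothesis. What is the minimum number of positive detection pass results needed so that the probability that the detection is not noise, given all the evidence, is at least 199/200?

Prior odds = 0.0009/0.9991 = 9/9991.
Likelihood ratio of a positive = 0.85/0.05 = 17.
Target odds: 0.995 ÷ 0.005 = 199.
Require 17ⁿ ≥ 199 ÷ (9/9991) = 1988209/9.
17⁴ = 83521 falls short of 1988209/9 but 17⁵ = 1419857 reaches it, so n = 5.

5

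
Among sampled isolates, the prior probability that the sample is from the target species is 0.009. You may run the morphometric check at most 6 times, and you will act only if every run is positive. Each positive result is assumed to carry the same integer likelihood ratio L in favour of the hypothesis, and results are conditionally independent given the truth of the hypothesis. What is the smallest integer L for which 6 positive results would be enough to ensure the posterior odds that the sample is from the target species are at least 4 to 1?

3

Prior odds = 0.009/0.991 = 9/991.
Target odds = 4.
Need L⁶ ≥ 4 ÷ (9/991) = 3964/9.
2⁶ = 64 < 3964/9 ≤ 729 = 3⁶, so L = 3.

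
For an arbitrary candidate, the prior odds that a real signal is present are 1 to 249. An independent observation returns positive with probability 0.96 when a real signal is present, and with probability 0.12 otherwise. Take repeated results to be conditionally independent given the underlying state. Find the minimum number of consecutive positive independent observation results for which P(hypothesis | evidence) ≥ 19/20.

Prior odds = 1/249.
Likelihood ratio of a positive result = 0.96/0.12 = 8.
Target posterior odds = 0.95/0.05 = 19.
Need (1/249) × 8ⁿ ≥ 19, i.e. 8ⁿ ≥ 4731.
8⁴ = 4096 falls short of 4731 but 8⁵ = 32768 reaches it, so n = 5.

5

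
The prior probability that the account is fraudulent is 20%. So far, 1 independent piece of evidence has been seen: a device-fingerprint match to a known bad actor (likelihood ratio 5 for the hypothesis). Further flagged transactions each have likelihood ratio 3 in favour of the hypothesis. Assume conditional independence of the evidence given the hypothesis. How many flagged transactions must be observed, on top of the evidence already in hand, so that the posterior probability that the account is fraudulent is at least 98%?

4

Prior odds = 0.2/0.8 = 0.25.
Bayes factor of the evidence already in hand = 5.
Odds after that evidence = 0.25 × 5 = 1.25.
Target odds = 0.98/0.02 = 49.
Need 3ⁿ ≥ 49 ÷ 1.25 = 39.2.
3³ = 27 falls short of 39.2 but 3⁴ = 81 reaches it, so n = 4.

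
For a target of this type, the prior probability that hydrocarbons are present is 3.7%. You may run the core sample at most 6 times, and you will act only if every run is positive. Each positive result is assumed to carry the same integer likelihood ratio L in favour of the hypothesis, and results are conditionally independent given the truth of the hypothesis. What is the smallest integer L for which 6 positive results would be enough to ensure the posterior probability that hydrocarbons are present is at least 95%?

3

Prior odds = 0.037/0.963 = 37/963.
Target odds = 0.95/0.05 = 19.
Need L⁶ ≥ 19 ÷ (37/963) = 18297/37.
2⁶ = 64 < 18297/37 ≤ 729 = 3⁶, so L = 3.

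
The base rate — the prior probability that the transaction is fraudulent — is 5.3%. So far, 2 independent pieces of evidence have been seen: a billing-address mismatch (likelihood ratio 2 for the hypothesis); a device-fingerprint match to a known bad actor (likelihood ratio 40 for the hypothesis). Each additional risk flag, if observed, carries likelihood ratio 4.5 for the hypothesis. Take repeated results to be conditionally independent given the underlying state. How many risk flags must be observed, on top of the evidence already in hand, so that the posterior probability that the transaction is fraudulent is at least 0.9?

1

Prior odds = 0.053/0.947 = 53/947.
Combined Bayes factor of the evidence already in hand = 2 × 40 = 80.
Odds after that evidence = (53/947) × 80 = 4240/947.
Target odds = 0.9/0.1 = 9.
Need 4.5ⁿ ≥ 9 ÷ (4240/947) = 8523/4240.
4.5¹ = 4.5, which meets the required 8523/4240; so n = 1.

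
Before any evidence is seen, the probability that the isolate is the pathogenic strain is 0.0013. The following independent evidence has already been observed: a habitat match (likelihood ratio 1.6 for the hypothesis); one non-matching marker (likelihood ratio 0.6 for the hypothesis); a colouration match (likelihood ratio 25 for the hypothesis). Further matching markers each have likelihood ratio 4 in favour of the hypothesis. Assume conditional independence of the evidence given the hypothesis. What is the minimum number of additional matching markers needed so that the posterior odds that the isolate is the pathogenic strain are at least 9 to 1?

5

Prior odds = 0.0013/0.9987 = 13/9987.
Combined Bayes factor of the evidence already in hand = 1.6 × 0.6 × 25 = 24.
Odds after that evidence = (13/9987) × 24 = 104/3329.
Target odds = 9.
Need 4ⁿ ≥ 9 ÷ (104/3329) = 29961/104.
4⁴ = 256 falls short of 29961/104 but 4⁵ = 1024 reaches it, so n = 5.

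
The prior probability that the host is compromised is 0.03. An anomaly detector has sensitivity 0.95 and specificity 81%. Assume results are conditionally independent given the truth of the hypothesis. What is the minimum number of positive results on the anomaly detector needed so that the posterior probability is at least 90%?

4

Prior odds: 0.03 ÷ 0.97 = 3/97.
False-positive rate = 1 − 0.81 = 0.19; likelihood ratio of a positive = 0.95/0.19 = 5.
Target odds: 0.9 ÷ 0.1 = 9.
Need (3/97) × 5ⁿ ≥ 9, i.e. 5ⁿ ≥ 291.
5³ = 125 falls short of 291 but 5⁴ = 625 reaches it, so n = 4.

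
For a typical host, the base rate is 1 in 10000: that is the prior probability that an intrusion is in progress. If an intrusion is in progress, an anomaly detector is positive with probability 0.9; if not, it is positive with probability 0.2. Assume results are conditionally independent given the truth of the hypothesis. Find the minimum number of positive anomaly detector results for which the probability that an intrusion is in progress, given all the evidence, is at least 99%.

10

Prior odds = 0.0001/0.9999 = 1/9999.
Likelihood ratio of a positive = 0.9/0.2 = 4.5.
Target posterior odds = 0.99/0.01 = 99.
Require 4.5ⁿ ≥ 99 ÷ (1/9999) = 989901.
4.5⁹ = 387420489/512 falls short of 989901 but 4.5¹⁰ ≈3.40506e+06 reaches it, so n = 10.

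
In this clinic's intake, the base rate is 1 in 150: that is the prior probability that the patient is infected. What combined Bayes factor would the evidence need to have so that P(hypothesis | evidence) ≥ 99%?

Prior odds = (1/150)/(149/150) = 1/149.
Target odds = 0.99/0.01 = 99.
Required Bayes factor = 99 ÷ (1/149) = 14751.

14751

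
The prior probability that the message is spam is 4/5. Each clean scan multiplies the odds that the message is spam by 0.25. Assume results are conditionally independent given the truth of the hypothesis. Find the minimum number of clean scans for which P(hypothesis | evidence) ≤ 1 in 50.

Prior odds: 0.8 ÷ 0.2 = 4.
Likelihood ratio per clean scan = 0.25.
Target odds: 0.02 ÷ 0.98 = 1/49.
Require 0.25ⁿ ≤ 1/49 ÷ 4 = 1/196.
0.25³ = 0.015625 is still above 1/196 but 0.25⁴ = 0.00390625 is at or below it, so n = 4.

4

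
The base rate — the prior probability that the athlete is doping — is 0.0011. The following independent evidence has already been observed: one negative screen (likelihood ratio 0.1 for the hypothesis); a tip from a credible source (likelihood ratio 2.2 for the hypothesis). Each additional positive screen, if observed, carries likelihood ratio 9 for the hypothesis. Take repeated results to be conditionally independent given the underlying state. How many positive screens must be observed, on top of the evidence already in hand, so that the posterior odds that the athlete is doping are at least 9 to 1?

Prior odds = 0.0011/0.9989 = 11/9989.
Combined Bayes factor of the evidence already in hand = 0.1 × 2.2 = 0.22.
Odds after that evidence = (11/9989) × 0.22 = 121/499450.
Target odds = 9.
Need 9ⁿ ≥ 9 ÷ (121/499450) = 4495050/121.
9⁴ = 6561 falls short of 4495050/121 but 9⁵ = 59049 reaches it, so n = 5.

5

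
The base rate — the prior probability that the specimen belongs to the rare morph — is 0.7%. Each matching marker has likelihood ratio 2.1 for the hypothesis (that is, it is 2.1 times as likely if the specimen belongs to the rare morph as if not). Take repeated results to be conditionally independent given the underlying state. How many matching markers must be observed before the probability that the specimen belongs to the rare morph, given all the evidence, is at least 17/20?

Prior odds = 0.007/0.993 = 7/993.
Likelihood ratio per matching marker = 2.1.
Target odds: 0.85 ÷ 0.15 = 17/3.
Need (7/993) × 2.1ⁿ ≥ 17/3, i.e. 2.1ⁿ ≥ 5627/7.
2.1⁹ ≈794.28 falls short of 5627/7 but 2.1¹⁰ ≈1667.99 reaches it, so n = 10.

10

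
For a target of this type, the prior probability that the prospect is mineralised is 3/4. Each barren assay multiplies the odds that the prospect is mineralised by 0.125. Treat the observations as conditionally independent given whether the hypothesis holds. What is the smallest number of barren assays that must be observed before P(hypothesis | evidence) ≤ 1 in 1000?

4

Prior odds = 0.75/0.25 = 3.
Likelihood ratio per barren assay = 0.125.
Target posterior odds = 0.001/0.999 = 1/999.
Require 0.125ⁿ ≤ 1/999 ÷ 3 = 1/2997.
0.125³ = 0.001953125 is still above 1/2997 but 0.125⁴ = 1/4096 is at or below it, so n = 4.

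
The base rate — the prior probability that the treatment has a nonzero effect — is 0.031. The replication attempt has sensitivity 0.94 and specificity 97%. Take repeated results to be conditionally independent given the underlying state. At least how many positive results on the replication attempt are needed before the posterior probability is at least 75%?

Prior odds: 0.031 ÷ 0.969 = 31/969.
False-positive rate = 1 − 0.97 = 0.03; likelihood ratio of a positive = 0.94/0.03 = 94/3.
Target odds: 0.75 ÷ 0.25 = 3.
Require (94/3)ⁿ ≥ 3 ÷ (31/969) = 2907/31.
(94/3)¹ = 94/3 falls short of 2907/31 but (94/3)² = 8836/9 reaches it, so n = 2.

2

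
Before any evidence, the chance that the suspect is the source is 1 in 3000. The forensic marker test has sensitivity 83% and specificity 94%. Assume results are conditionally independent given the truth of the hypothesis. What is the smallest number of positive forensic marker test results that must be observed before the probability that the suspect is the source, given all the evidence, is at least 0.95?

Prior odds = (1/3000)/(2999/3000) = 1/2999.
False-positive rate = 1 − 0.94 = 0.06; likelihood ratio of a positive = 0.83/0.06 = 83/6.
Target odds: 0.95 ÷ 0.05 = 19.
Require (83/6)ⁿ ≥ 19 ÷ (1/2999) = 56981.
(83/6)⁴ = 47458321/1296 falls short of 56981 but (83/6)⁵ ≈506564 reaches it, so n = 5.

5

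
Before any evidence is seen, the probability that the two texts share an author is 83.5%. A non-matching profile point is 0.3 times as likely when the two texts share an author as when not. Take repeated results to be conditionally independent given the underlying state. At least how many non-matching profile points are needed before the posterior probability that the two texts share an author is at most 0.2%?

Prior odds: 0.835 ÷ 0.165 = 167/33.
Likelihood ratio per non-matching profile point = 0.3.
Target posterior odds = 0.002/0.998 = 1/499.
Require 0.3ⁿ ≤ 1/499 ÷ (167/33) = 33/83333.
0.3⁶ = 729/1000000 is still above 33/83333 but 0.3⁷ = 2187/10000000 is at or below it, so n = 7.

7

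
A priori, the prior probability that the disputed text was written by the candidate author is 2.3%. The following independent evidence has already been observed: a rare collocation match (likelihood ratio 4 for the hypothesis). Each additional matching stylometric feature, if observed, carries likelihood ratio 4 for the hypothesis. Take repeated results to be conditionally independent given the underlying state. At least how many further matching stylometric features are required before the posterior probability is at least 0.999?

Prior odds = 0.023/0.977 = 23/977.
Bayes factor of the evidence already in hand = 4.
Odds after that evidence = (23/977) × 4 = 92/977.
Target odds = 0.999/0.001 = 999.
Need 4ⁿ ≥ 999 ÷ (92/977) = 976023/92.
4⁶ = 4096 falls short of 976023/92 but 4⁷ = 16384 reaches it, so n = 7.

7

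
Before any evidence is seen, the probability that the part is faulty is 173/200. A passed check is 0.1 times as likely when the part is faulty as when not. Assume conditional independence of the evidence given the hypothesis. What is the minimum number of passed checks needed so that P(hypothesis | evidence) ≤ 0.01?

Prior odds: 0.865 ÷ 0.135 = 173/27.
Likelihood ratio per passed check = 0.1.
Target odds: 0.01 ÷ 0.99 = 1/99.
Require 0.1ⁿ ≤ 1/99 ÷ (173/27) = 3/1903.
0.1² = 0.01 is still above 3/1903 but 0.1³ = 0.001 is at or below it, so n = 3.

3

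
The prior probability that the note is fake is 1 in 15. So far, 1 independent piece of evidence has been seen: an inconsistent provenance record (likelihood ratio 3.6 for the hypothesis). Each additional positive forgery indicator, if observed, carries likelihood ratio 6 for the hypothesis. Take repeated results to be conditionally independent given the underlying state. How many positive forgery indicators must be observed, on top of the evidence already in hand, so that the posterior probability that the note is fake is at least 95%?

Prior odds = (1/15)/(14/15) = 1/14.
Bayes factor of the evidence already in hand = 3.6.
Odds after that evidence = (1/14) × 3.6 = 9/35.
Target odds = 0.95/0.05 = 19.
Need 6ⁿ ≥ 19 ÷ (9/35) = 665/9.
6² = 36 falls short of 665/9 but 6³ = 216 reaches it, so n = 3.

3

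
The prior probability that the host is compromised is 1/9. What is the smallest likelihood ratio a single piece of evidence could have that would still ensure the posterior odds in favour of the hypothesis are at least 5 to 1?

40

Prior odds = (1/9)/(8/9) = 0.125.
Target odds = 5.
Required Bayes factor = 5 ÷ 0.125 = 40.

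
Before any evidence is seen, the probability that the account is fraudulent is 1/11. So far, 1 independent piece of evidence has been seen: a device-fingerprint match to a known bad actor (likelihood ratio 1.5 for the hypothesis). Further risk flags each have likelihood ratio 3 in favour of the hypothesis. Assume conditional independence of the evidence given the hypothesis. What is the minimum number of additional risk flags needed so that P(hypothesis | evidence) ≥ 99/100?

Prior odds = (1/11)/(10/11) = 0.1.
Bayes factor of the evidence already in hand = 1.5.
Odds after that evidence = 0.1 × 1.5 = 0.15.
Target odds = 0.99/0.01 = 99.
Need 3ⁿ ≥ 99 ÷ 0.15 = 660.
3⁵ = 243 falls short of 660 but 3⁶ = 729 reaches it, so n = 6.

6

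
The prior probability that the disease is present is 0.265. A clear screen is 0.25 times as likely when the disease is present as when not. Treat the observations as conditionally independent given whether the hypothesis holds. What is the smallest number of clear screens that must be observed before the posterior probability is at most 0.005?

Prior odds: 0.265 ÷ 0.735 = 53/147.
Likelihood ratio per clear screen = 0.25.
Target odds: 0.005 ÷ 0.995 = 1/199.
Need (53/147) × 0.25ⁿ ≤ 1/199, i.e. 0.25ⁿ ≤ 147/10547.
0.25³ = 0.015625 is still above 147/10547 but 0.25⁴ = 0.00390625 is at or below it, so n = 4.

4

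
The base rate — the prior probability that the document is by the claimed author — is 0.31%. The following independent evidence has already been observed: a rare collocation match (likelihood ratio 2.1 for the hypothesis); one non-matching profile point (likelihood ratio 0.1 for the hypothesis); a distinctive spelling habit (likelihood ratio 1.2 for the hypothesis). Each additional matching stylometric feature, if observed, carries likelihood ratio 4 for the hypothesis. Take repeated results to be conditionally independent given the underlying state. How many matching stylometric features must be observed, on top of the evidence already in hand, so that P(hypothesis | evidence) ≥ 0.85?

7

Prior odds = 0.0031/0.9969 = 31/9969.
Combined Bayes factor of the evidence already in hand = 2.1 × 0.1 × 1.2 = 0.252.
Odds after that evidence = (31/9969) × 0.252 = 651/830750.
Target odds = 0.85/0.15 = 17/3.
Need 4ⁿ ≥ 17/3 ÷ (651/830750) = 14122750/1953.
4⁶ = 4096 falls short of 14122750/1953 but 4⁷ = 16384 reaches it, so n = 7.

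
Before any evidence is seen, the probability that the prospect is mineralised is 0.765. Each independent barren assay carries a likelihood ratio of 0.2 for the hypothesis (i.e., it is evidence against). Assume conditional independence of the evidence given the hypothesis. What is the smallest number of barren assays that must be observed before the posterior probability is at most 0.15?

2

Prior odds = 0.765/0.235 = 153/47.
Likelihood ratio per barren assay = 0.2.
Target posterior odds = 0.15/0.85 = 3/17.
Need (153/47) × 0.2ⁿ ≤ 3/17, i.e. 0.2ⁿ ≤ 47/867.
0.2¹ = 0.2 is still above 47/867 but 0.2² = 0.04 is at or below it, so n = 2.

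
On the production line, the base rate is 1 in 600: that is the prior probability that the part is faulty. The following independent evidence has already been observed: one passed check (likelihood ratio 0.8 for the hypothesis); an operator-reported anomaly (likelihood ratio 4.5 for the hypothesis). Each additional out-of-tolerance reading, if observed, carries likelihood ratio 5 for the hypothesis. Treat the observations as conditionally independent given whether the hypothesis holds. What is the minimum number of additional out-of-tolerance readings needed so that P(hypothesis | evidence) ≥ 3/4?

Prior odds = (1/600)/(599/600) = 1/599.
Combined Bayes factor of the evidence already in hand = 0.8 × 4.5 = 3.6.
Odds after that evidence = (1/599) × 3.6 = 18/2995.
Target odds = 0.75/0.25 = 3.
Need 5ⁿ ≥ 3 ÷ (18/2995) = 2995/6.
5³ = 125 falls short of 2995/6 but 5⁴ = 625 reaches it, so n = 4.

4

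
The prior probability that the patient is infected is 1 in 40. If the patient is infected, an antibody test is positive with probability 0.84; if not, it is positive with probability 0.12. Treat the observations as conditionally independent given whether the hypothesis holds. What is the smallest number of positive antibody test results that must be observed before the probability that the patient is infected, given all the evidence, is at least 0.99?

Prior odds: 0.025 ÷ 0.975 = 1/39.
Likelihood ratio of a positive = 0.84/0.12 = 7.
Target odds: 0.99 ÷ 0.01 = 99.
Require 7ⁿ ≥ 99 ÷ (1/39) = 3861.
7⁴ = 2401 falls short of 3861 but 7⁵ = 16807 reaches it, so n = 5.

5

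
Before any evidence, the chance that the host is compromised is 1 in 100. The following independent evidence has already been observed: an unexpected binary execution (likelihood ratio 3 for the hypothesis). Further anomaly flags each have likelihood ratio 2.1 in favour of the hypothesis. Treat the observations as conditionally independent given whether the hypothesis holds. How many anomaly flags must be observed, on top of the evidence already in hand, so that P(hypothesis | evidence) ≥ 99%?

11

Prior odds = 0.01/0.99 = 1/99.
Bayes factor of the evidence already in hand = 3.
Odds after that evidence = (1/99) × 3 = 1/33.
Target odds = 0.99/0.01 = 99.
Need 2.1ⁿ ≥ 99 ÷ (1/33) = 3267.
2.1¹⁰ ≈1667.99 falls short of 3267 but 2.1¹¹ ≈3502.78 reaches it, so n = 11.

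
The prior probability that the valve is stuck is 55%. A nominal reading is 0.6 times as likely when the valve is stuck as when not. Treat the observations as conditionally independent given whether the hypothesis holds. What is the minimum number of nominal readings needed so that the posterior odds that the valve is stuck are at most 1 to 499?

13

Prior odds = 0.55/0.45 = 11/9.
Likelihood ratio per nominal reading = 0.6.
Target odds = 1/499.
Need (11/9) × 0.6ⁿ ≤ 1/499, i.e. 0.6ⁿ ≤ 9/5489.
0.6¹² = 531441/244140625 is still above 9/5489 but 0.6¹³ ≈0.00130607 is at or below it, so n = 13.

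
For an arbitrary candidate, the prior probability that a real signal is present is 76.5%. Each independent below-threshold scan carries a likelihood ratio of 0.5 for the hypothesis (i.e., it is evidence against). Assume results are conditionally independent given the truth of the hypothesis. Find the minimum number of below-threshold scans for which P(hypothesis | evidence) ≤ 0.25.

Prior odds: 0.765 ÷ 0.235 = 153/47.
Likelihood ratio per below-threshold scan = 0.5.
Target odds: 0.25 ÷ 0.75 = 1/3.
Require 0.5ⁿ ≤ 1/3 ÷ (153/47) = 47/459.
0.5³ = 0.125 is still above 47/459 but 0.5⁴ = 0.0625 is at or below it, so n = 4.

4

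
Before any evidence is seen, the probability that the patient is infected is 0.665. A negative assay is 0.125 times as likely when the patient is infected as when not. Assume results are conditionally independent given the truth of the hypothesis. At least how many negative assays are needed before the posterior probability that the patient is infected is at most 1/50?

Prior odds = 0.665/0.335 = 133/67.
Likelihood ratio per negative assay = 0.125.
Target posterior odds = 0.02/0.98 = 1/49.
Require 0.125ⁿ ≤ 1/49 ÷ (133/67) = 67/6517.
0.125² = 0.015625 is still above 67/6517 but 0.125³ = 0.001953125 is at or below it, so n = 3.

3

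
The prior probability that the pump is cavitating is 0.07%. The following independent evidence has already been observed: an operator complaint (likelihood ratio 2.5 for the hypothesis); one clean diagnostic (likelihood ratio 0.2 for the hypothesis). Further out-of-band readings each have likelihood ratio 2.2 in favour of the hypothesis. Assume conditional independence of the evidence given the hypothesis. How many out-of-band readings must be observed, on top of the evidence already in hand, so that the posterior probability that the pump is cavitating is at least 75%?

Prior odds = 0.0007/0.9993 = 7/9993.
Combined Bayes factor of the evidence already in hand = 2.5 × 0.2 = 0.5.
Odds after that evidence = (7/9993) × 0.5 = 7/19986.
Target odds = 0.75/0.25 = 3.
Need 2.2ⁿ ≥ 3 ÷ (7/19986) = 59958/7.
2.2¹¹ ≈5843.18 falls short of 59958/7 but 2.2¹² ≈12855 reaches it, so n = 12.

12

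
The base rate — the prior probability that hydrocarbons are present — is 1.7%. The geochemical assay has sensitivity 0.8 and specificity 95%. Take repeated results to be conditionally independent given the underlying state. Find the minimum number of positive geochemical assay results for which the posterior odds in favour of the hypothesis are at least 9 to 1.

3

Prior odds = 0.017/0.983 = 17/983.
False-positive rate = 1 − 0.95 = 0.05; likelihood ratio of a positive = 0.8/0.05 = 16.
Target odds = 9.
Require 16ⁿ ≥ 9 ÷ (17/983) = 8847/17.
16² = 256 falls short of 8847/17 but 16³ = 4096 reaches it, so n = 3.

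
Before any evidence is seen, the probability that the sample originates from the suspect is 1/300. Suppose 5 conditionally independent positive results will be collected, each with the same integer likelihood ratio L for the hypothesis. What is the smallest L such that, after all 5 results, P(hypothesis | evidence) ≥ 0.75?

4

Prior odds = (1/300)/(299/300) = 1/299.
Target odds = 0.75/0.25 = 3.
Need L⁵ ≥ 3 ÷ (1/299) = 897.
3⁵ = 243 < 897 ≤ 1024 = 4⁵, so L = 4.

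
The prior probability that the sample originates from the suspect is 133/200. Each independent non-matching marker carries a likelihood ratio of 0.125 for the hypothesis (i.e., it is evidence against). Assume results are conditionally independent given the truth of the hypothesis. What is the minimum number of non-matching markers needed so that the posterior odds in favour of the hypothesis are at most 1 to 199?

3

Prior odds = 0.665/0.335 = 133/67.
Likelihood ratio per non-matching marker = 0.125.
Target odds = 1/199.
Require 0.125ⁿ ≤ 1/199 ÷ (133/67) = 67/26467.
0.125² = 0.015625 is still above 67/26467 but 0.125³ = 0.001953125 is at or below it, so n = 3.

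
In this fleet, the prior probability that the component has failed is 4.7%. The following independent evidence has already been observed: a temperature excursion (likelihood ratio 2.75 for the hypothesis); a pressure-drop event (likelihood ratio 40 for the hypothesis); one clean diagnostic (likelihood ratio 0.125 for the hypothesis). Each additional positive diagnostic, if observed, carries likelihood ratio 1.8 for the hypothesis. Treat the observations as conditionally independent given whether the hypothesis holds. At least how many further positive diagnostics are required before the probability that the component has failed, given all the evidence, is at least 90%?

5

Prior odds = 0.047/0.953 = 47/953.
Combined Bayes factor of the evidence already in hand = 2.75 × 40 × 0.125 = 13.75.
Odds after that evidence = (47/953) × 13.75 = 2585/3812.
Target odds = 0.9/0.1 = 9.
Need 1.8ⁿ ≥ 9 ÷ (2585/3812) = 34308/2585.
1.8⁴ = 10.4976 falls short of 34308/2585 but 1.8⁵ = 18.89568 reaches it, so n = 5.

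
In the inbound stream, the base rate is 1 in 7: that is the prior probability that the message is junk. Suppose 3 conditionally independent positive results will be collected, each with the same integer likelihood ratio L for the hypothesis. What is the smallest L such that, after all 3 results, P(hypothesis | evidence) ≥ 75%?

3

Prior odds = (1/7)/(6/7) = 1/6.
Target odds = 0.75/0.25 = 3.
Need L³ ≥ 3 ÷ (1/6) = 18.
2³ = 8 < 18 ≤ 27 = 3³, so L = 3.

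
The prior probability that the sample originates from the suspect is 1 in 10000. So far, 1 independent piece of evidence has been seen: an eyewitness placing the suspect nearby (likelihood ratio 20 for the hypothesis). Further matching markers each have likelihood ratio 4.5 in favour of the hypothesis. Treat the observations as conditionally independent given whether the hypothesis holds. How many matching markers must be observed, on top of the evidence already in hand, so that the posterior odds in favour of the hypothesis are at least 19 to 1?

Prior odds = 0.0001/0.9999 = 1/9999.
Bayes factor of the evidence already in hand = 20.
Odds after that evidence = (1/9999) × 20 = 20/9999.
Target odds = 19.
Need 4.5ⁿ ≥ 19 ÷ (20/9999) = 9499.05.
4.5⁶ = 8303.765625 falls short of 9499.05 but 4.5⁷ = 4782969/128 reaches it, so n = 7.

7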